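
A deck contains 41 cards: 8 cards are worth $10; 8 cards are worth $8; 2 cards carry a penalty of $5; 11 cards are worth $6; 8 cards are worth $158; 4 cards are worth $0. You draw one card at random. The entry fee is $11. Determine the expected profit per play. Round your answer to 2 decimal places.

$24.71

E[payout] = (8/41)·10 + (8/41)·8 + (2/41)·(-5) + (11/41)·6 + (8/41)·158 + (4/41)·0 = 1464/41
Expected profit = 1464/41 − 11 = 1013/41 ≈ $24.71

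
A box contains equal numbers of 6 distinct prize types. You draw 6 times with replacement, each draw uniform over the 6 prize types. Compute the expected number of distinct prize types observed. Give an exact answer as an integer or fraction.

31031/7776

Let Xⱼ=1 if type j appears at least once. P(Xⱼ=1) = 1 − ((6−1)/6)^6 = 31031/46656.
E[#distinct] = 6·31031/46656 = 31031/7776.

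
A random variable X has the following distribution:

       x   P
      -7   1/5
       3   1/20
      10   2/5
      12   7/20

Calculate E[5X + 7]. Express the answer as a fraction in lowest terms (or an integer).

E[5x+7] = (1/5)·(-28) + (1/20)·22 + (2/5)·57 + (7/20)·67
     = 167/4

167/4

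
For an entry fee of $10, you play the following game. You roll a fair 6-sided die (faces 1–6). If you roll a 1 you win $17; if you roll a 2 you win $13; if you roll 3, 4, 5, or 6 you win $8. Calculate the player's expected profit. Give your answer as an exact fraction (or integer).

1/3 dollars

E[payout] = (2/3)·8 + (1/6)·13 + (1/6)·17 = 31/3
Expected profit = 31/3 − 10 = 1/3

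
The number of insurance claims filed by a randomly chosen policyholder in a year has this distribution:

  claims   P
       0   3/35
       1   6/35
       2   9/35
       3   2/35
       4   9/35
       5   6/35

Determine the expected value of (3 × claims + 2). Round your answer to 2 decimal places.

10.23

E[3x+2] = (3/35)·2 + (6/35)·5 + (9/35)·8 + (2/35)·11 + (9/35)·14 + (6/35)·17
     = 358/35 ≈ 10.23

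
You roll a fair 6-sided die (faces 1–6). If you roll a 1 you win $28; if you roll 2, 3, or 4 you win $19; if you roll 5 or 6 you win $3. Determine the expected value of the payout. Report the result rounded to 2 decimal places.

E[payout] = (1/3)·3 + (1/2)·19 + (1/6)·28 = 91/6
≈ $15.17

$15.17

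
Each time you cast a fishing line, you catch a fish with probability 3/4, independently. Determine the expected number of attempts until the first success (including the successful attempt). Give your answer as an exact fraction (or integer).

4/3

For a geometric distribution, E[trials] = 1/p = 1/(3/4) = 4/3.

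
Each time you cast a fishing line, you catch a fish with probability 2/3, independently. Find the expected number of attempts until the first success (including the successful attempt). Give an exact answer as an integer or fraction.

3/2

For a geometric distribution, E[trials] = 1/p = 1/(2/3) = 3/2.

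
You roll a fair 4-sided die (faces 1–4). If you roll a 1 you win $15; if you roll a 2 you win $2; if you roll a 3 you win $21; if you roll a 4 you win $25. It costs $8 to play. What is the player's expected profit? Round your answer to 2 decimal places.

$7.75

E[payout] = (1/4)·2 + (1/4)·15 + (1/4)·21 + (1/4)·25 = 63/4
Expected profit = 63/4 − 8 = 31/4 ≈ $7.75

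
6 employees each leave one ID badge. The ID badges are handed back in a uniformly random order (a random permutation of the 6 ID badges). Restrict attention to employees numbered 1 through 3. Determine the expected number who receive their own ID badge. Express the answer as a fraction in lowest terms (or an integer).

1/2

Let Xᵢ = 1 if person i gets their own ID badge. For each i, P(Xᵢ=1) = 1/6.
By linearity of expectation, E[X₁+…+X_3] = 3·(1/6) = 1/2.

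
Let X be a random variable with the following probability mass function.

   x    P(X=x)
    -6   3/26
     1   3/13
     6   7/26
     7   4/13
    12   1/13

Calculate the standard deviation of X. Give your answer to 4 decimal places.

4.7256

E[X] = 55/13, E[X²] = 523/13
Var(X) = E[X²] − (E[X])² = 523/13 − 3025/169 = 3774/169
SD(X) = √(3774/169) ≈ 4.7256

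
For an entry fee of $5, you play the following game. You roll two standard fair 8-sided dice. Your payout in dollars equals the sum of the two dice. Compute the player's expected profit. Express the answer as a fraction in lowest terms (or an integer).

Distribution of the sum of the two dice: 2 w.p. 1/64, 3 w.p. 1/32, 4 w.p. 3/64, 5 w.p. 1/16, 6 w.p. 5/64, 7 w.p. 3/32, …
E[payout] = (1/64)·2 + (1/32)·3 + (3/64)·4 + (1/16)·5 + (5/64)·6 + (3/32)·7 + (7/64)·8 + (1/8)·9 + (7/64)·10 + (3/32)·11 + (5/64)·12 + (1/16)·13 + (3/64)·14 + (1/32)·15 + (1/64)·16 = 9
Expected profit = 9 − 5 = 4

$4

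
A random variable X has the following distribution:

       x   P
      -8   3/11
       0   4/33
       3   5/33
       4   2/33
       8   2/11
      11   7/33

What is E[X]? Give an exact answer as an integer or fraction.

76/33

E[X] = (3/11)·(-8) + (4/33)·0 + (5/33)·3 + (2/33)·4 + (2/11)·8 + (7/33)·11
     = 76/33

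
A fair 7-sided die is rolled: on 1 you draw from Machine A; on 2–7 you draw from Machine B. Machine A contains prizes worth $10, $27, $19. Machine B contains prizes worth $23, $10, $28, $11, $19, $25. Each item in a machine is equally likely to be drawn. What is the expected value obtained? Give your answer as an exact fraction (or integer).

E[X | Machine A] = (10 + 27 + 19)/3 = 56/3
E[X | Machine B] = (23 + 10 + 28 + 11 + 19 + 25)/6 = 58/3
E[X] = (1/7)·56/3 + (6/7)·58/3 = 404/21

404/21 dollars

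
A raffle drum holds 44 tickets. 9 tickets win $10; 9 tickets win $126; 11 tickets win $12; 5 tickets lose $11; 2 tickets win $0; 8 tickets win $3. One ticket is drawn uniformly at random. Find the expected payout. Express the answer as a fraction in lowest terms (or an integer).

E[payout] = (9/44)·10 + (9/44)·126 + (11/44)·12 + (5/44)·(-11) + (2/44)·0 + (8/44)·3 = 1325/44

1325/44 dollars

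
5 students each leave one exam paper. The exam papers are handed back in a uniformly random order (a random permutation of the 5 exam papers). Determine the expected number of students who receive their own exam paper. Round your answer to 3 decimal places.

1.000

Let Xᵢ = 1 if person i gets their own exam paper. For each i, P(Xᵢ=1) = 1/5.
By linearity of expectation, E[X₁+…+X_5] = 5·(1/5) = 1.
≈ 1.000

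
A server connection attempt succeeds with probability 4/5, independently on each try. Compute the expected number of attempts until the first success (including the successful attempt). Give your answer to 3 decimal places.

1.250

For a geometric distribution, E[trials] = 1/p = 1/(4/5) = 5/4.
≈ 1.250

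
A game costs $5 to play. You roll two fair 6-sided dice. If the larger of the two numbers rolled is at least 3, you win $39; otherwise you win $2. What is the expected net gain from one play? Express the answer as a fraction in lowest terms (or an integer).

E[payout] = (1/9)·2 + (8/9)·39 = 314/9
Expected profit = 314/9 − 5 = 269/9

269/9 dollars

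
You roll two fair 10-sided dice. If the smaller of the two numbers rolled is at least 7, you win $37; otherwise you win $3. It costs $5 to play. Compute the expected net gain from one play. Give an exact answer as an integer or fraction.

86/25 dollars

E[payout] = (21/25)·3 + (4/25)·37 = 211/25
Expected profit = 211/25 − 5 = 86/25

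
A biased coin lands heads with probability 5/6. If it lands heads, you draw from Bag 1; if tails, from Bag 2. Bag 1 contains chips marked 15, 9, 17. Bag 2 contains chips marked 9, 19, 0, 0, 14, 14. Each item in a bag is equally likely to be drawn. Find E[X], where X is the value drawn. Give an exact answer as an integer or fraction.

233/18

E[X | Bag 1] = (15 + 9 + 17)/3 = 41/3
E[X | Bag 2] = (9 + 19 + 0 + 0 + 14 + 14)/6 = 28/3
E[X] = (5/6)·41/3 + (1/6)·28/3 = 233/18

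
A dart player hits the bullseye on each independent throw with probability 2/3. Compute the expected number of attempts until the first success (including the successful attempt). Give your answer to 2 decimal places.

For a geometric distribution, E[trials] = 1/p = 1/(2/3) = 3/2.
≈ 1.50

1.50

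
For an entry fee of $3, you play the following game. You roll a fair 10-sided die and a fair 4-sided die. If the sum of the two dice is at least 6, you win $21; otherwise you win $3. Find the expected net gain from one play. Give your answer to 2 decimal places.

E[payout] = (1/4)·3 + (3/4)·21 = 33/2
Expected profit = 33/2 − 3 = 27/2 ≈ $13.50

$13.50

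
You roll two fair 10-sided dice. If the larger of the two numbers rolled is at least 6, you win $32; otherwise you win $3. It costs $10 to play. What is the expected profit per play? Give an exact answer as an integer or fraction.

59/4 dollars

E[payout] = (1/4)·3 + (3/4)·32 = 99/4
Expected profit = 99/4 − 10 = 59/4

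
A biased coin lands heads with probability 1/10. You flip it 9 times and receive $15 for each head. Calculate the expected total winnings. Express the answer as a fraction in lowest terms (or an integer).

27/2 dollars

E[#heads] = 9·1/10 = 9/10 (linearity over flips).
E[winnings] = 15·9/10 = 27/2.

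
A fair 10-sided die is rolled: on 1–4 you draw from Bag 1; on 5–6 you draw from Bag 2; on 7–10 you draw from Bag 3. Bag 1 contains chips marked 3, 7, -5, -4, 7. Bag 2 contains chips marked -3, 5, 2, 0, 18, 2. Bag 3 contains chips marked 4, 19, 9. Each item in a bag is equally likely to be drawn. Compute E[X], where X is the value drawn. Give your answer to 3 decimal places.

E[X | Bag 1] = (3 + 7 − 5 − 4 + 7)/5 = 8/5
E[X | Bag 2] = (-3 + 5 + 2 + 0 + 18 + 2)/6 = 4
E[X | Bag 3] = (4 + 19 + 9)/3 = 32/3
E[X] = (2/5)·8/5 + (1/5)·4 + (2/5)·32/3 = 428/75 ≈ 5.707

5.707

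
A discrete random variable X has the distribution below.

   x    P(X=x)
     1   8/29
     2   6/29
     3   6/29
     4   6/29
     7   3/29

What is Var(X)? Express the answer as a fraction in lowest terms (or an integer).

E[X] = (8/29)·1 + (6/29)·2 + (6/29)·3 + (6/29)·4 + (3/29)·7 = 83/29
E[X²] = (8/29)·1 + (6/29)·4 + (6/29)·9 + (6/29)·16 + (3/29)·49 = 329/29
Var(X) = 329/29 − (83/29)² = 2652/841

2652/841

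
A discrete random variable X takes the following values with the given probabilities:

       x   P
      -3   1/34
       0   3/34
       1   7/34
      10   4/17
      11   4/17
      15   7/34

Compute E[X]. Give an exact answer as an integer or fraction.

E[X] = (1/34)·(-3) + (3/34)·0 + (7/34)·1 + (4/17)·10 + (4/17)·11 + (7/34)·15
     = 277/34

277/34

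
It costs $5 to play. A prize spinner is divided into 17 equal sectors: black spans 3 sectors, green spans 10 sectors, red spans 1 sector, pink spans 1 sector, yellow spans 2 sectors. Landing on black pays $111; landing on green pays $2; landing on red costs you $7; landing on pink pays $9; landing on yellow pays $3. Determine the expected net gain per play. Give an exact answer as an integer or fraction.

E[payout] = (3/17)·111 + (10/17)·2 + (1/17)·(-7) + (1/17)·9 + (2/17)·3 = 361/17
Expected profit = 361/17 − 5 = 276/17

276/17 dollars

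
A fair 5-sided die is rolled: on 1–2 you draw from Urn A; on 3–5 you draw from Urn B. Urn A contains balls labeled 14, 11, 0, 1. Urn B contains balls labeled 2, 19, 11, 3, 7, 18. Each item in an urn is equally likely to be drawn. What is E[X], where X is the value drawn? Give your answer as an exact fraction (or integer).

43/5

E[X | Urn A] = (14 + 11 + 0 + 1)/4 = 13/2
E[X | Urn B] = (2 + 19 + 11 + 3 + 7 + 18)/6 = 10
E[X] = (2/5)·13/2 + (3/5)·10 = 43/5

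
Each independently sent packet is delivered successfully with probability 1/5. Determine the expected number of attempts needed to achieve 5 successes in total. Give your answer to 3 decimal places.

25.000

By linearity (sum of 5 independent geometric waits), E[trials] = 5/p = 5/(1/5) = 25.
≈ 25.000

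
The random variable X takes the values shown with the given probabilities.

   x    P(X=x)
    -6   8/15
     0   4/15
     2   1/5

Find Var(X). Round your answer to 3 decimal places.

E[X] = (8/15)·(-6) + (4/15)·0 + (1/5)·2 = -14/5
E[X²] = (8/15)·36 + (4/15)·0 + (1/5)·4 = 20
Var(X) = 20 − (-14/5)² = 304/25 ≈ 12.160

12.160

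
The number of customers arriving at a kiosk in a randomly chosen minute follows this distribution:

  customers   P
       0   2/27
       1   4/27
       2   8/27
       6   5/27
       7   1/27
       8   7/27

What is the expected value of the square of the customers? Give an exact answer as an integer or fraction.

E[X²] = (2/27)·0 + (4/27)·1 + (8/27)·4 + (5/27)·36 + (1/27)·49 + (7/27)·64
     = 713/27

713/27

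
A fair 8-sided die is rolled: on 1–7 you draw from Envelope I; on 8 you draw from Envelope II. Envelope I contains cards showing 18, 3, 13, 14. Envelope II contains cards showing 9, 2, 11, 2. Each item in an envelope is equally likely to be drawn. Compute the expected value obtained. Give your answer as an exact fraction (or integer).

E[X | Envelope I] = (18 + 3 + 13 + 14)/4 = 12
E[X | Envelope II] = (9 + 2 + 11 + 2)/4 = 6
E[X] = (7/8)·12 + (1/8)·6 = 45/4

45/4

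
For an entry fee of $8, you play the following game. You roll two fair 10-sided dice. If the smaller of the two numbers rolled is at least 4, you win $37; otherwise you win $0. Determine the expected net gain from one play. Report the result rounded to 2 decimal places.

$10.13

E[payout] = (51/100)·0 + (49/100)·37 = 1813/100
Expected profit = 1813/100 − 8 = 1013/100 ≈ $10.13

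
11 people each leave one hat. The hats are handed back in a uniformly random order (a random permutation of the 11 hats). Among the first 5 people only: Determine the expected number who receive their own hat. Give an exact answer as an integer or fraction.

Let Xᵢ = 1 if person i gets their own hat. For each i, P(Xᵢ=1) = 1/11.
By linearity of expectation, E[X₁+…+X_5] = 5·(1/11) = 5/11.

5/11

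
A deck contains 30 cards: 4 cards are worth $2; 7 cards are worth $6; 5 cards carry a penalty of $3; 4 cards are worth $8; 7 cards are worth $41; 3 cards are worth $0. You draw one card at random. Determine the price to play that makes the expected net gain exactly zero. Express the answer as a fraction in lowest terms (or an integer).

59/5 dollars

E[payout] = (4/30)·2 + (7/30)·6 + (5/30)·(-3) + (4/30)·8 + (7/30)·41 + (3/30)·0 = 59/5
Fair fee = E[payout] = 59/5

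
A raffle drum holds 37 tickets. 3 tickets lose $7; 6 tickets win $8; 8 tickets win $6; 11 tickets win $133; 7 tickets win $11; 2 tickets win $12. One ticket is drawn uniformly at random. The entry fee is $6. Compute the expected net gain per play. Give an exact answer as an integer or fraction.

E[payout] = (3/37)·(-7) + (6/37)·8 + (8/37)·6 + (11/37)·133 + (7/37)·11 + (2/37)·12 = 1639/37
Expected profit = 1639/37 − 6 = 1417/37

1417/37 dollars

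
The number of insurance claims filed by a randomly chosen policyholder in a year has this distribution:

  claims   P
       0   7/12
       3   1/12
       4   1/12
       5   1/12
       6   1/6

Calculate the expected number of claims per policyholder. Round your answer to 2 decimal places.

E[X] = (7/12)·0 + (1/12)·3 + (1/12)·4 + (1/12)·5 + (1/6)·6
     = 2 ≈ 2.00

2.00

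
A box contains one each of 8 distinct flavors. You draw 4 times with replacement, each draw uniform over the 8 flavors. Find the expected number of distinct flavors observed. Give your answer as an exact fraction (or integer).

1695/512

Let Xⱼ=1 if type j appears at least once. P(Xⱼ=1) = 1 − ((8−1)/8)^4 = 1695/4096.
E[#distinct] = 8·1695/4096 = 1695/512.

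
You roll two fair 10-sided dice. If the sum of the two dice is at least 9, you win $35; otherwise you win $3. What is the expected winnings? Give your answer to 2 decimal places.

E[payout] = (7/25)·3 + (18/25)·35 = 651/25
≈ $26.04

$26.04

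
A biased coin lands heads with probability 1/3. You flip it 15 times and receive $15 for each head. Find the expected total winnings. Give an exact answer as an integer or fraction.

E[#heads] = 15·1/3 = 5 (linearity over flips).
E[winnings] = 15·5 = 75.

$75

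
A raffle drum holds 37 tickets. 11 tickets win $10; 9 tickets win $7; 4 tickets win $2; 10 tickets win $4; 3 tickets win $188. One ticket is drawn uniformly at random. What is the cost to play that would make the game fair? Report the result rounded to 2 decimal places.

E[payout] = (11/37)·10 + (9/37)·7 + (4/37)·2 + (10/37)·4 + (3/37)·188 = 785/37
Fair fee = E[payout] = 785/37 ≈ $21.22

$21.22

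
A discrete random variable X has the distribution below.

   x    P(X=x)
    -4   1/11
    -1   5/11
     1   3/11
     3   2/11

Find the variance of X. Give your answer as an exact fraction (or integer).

E[X] = (1/11)·(-4) + (5/11)·(-1) + (3/11)·1 + (2/11)·3 = 0
E[X²] = (1/11)·16 + (5/11)·1 + (3/11)·1 + (2/11)·9 = 42/11
Var(X) = 42/11 − (0)² = 42/11

42/11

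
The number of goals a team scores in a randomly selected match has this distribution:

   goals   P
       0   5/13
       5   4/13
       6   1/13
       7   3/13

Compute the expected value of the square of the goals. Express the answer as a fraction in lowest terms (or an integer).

283/13

E[X²] = (5/13)·0 + (4/13)·25 + (1/13)·36 + (3/13)·49
     = 283/13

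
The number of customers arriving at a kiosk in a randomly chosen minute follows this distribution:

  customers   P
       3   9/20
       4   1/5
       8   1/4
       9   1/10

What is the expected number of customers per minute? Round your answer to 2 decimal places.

E[X] = (9/20)·3 + (1/5)·4 + (1/4)·8 + (1/10)·9
     = 101/20 ≈ 5.05

5.05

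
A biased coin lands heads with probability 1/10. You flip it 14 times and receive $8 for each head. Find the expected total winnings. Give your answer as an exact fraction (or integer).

56/5 dollars

E[#heads] = 14·1/10 = 7/5 (linearity over flips).
E[winnings] = 8·7/5 = 56/5.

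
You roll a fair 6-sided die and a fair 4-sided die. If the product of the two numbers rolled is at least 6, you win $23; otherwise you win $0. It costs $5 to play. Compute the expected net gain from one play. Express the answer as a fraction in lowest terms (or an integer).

75/8 dollars

E[payout] = (3/8)·0 + (5/8)·23 = 115/8
Expected profit = 115/8 − 5 = 75/8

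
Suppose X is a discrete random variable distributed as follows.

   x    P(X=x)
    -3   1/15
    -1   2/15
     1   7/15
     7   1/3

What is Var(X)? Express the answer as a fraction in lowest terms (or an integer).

E[X] = (1/15)·(-3) + (2/15)·(-1) + (7/15)·1 + (1/3)·7 = 37/15
E[X²] = (1/15)·9 + (2/15)·1 + (7/15)·1 + (1/3)·49 = 263/15
Var(X) = 263/15 − (37/15)² = 2576/225

2576/225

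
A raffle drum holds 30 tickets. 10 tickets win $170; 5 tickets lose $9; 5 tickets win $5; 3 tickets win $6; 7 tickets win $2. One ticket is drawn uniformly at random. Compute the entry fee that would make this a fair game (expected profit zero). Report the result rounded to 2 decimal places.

E[payout] = (10/30)·170 + (5/30)·(-9) + (5/30)·5 + (3/30)·6 + (7/30)·2 = 856/15
Fair fee = E[payout] = 856/15 ≈ $57.07

$57.07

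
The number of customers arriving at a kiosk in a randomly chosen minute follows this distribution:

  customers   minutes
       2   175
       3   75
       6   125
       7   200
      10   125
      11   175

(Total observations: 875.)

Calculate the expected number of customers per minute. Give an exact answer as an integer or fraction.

Total = 875, so P(customers=2) = 175/875, etc.
E[X] = (1/5)·2 + (3/35)·3 + (1/7)·6 + (8/35)·7 + (1/7)·10 + (1/5)·11
     = 236/35

236/35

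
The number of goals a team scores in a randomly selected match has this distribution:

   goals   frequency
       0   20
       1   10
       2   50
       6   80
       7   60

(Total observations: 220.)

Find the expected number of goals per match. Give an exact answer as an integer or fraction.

Total = 220, so P(goals=0) = 20/220, etc.
E[X] = (1/11)·0 + (1/22)·1 + (5/22)·2 + (4/11)·6 + (3/11)·7
     = 101/22

101/22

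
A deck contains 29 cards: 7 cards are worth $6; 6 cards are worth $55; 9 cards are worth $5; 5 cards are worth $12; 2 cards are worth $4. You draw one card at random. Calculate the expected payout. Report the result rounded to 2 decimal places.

$16.72

E[payout] = (7/29)·6 + (6/29)·55 + (9/29)·5 + (5/29)·12 + (2/29)·4 = 485/29
≈ $16.72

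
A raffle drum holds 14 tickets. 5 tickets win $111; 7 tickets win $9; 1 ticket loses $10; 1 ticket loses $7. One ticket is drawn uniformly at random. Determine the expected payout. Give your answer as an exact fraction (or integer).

601/14 dollars

E[payout] = (5/14)·111 + (7/14)·9 + (1/14)·(-10) + (1/14)·(-7) = 601/14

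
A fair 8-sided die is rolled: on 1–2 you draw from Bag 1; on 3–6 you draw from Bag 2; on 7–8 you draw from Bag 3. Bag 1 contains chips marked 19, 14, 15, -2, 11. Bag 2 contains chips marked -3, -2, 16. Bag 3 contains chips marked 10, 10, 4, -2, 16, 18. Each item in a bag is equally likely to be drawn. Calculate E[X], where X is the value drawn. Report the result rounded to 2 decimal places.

7.02

E[X | Bag 1] = (19 + 14 + 15 − 2 + 11)/5 = 57/5
E[X | Bag 2] = (-3 − 2 + 16)/3 = 11/3
E[X | Bag 3] = (10 + 10 + 4 − 2 + 16 + 18)/6 = 28/3
E[X] = (1/4)·57/5 + (1/2)·11/3 + (1/4)·28/3 = 421/60 ≈ 7.02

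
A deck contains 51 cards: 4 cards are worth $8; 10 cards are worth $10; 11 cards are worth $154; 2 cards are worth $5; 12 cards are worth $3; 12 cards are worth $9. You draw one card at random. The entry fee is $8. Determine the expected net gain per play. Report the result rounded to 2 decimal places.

E[payout] = (4/51)·8 + (10/51)·10 + (11/51)·154 + (2/51)·5 + (12/51)·3 + (12/51)·9 = 660/17
Expected profit = 660/17 − 8 = 524/17 ≈ $30.82

$30.82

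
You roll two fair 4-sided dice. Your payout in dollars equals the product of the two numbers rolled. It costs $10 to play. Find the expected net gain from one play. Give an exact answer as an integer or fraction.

Distribution of the product of the two numbers rolled: 1 w.p. 1/16, 2 w.p. 1/8, 3 w.p. 1/8, 4 w.p. 3/16, 6 w.p. 1/8, 8 w.p. 1/8, …
E[payout] = (1/16)·1 + (1/8)·2 + (1/8)·3 + (3/16)·4 + (1/8)·6 + (1/8)·8 + (1/16)·9 + (1/8)·12 + (1/16)·16 = 25/4
Expected profit = 25/4 − 10 = -15/4

-15/4 dollars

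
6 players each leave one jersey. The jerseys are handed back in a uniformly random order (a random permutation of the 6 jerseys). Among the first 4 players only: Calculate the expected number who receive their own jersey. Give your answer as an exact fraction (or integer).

Let Xᵢ = 1 if person i gets their own jersey. For each i, P(Xᵢ=1) = 1/6.
By linearity of expectation, E[X₁+…+X_4] = 4·(1/6) = 2/3.

2/3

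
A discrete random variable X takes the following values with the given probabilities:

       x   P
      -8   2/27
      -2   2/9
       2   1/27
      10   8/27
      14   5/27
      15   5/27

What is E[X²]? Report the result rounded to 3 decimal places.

E[X²] = (2/27)·64 + (2/9)·4 + (1/27)·4 + (8/27)·100 + (5/27)·196 + (5/27)·225
     = 3061/27 ≈ 113.370

113.370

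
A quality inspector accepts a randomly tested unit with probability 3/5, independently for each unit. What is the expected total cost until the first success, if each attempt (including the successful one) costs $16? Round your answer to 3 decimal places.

E[#attempts] = 1/p = 5/3; E[cost] = 16·5/3 = 80/3.
≈ 26.667

$26.667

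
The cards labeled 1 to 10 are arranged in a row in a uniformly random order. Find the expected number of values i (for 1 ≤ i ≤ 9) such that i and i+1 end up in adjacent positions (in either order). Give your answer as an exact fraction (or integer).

For each i ∈ {1,…,9}, let Xᵢ = 1 if i and i+1 are adjacent. P(Xᵢ=1) = 2·(10−1)!/10! = 2/10.
By linearity, E[ΣXᵢ] = (9)·(2/10) = 9/5.

9/5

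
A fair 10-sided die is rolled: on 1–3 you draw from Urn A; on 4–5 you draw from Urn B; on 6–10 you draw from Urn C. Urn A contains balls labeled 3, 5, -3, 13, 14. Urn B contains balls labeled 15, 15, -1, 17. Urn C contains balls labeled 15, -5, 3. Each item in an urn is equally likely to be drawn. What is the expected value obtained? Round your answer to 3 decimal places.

E[X | Urn A] = (3 + 5 − 3 + 13 + 14)/5 = 32/5
E[X | Urn B] = (15 + 15 − 1 + 17)/4 = 23/2
E[X | Urn C] = (15 − 5 + 3)/3 = 13/3
E[X] = (3/10)·32/5 + (1/5)·23/2 + (1/2)·13/3 = 479/75 ≈ 6.387

6.387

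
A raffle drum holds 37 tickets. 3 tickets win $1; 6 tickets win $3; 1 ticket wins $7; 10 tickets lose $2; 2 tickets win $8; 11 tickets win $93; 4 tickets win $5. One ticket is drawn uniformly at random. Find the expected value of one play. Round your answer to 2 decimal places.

E[payout] = (3/37)·1 + (6/37)·3 + (1/37)·7 + (10/37)·(-2) + (2/37)·8 + (11/37)·93 + (4/37)·5 = 1067/37
≈ $28.84

$28.84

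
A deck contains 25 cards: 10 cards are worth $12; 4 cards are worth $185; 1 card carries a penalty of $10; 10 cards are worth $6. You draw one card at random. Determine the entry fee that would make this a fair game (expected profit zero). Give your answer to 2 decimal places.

$36.40

E[payout] = (10/25)·12 + (4/25)·185 + (1/25)·(-10) + (10/25)·6 = 182/5
Fair fee = E[payout] = 182/5 ≈ $36.40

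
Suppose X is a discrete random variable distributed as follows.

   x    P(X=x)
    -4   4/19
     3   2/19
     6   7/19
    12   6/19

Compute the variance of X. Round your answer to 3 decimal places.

E[X] = (4/19)·(-4) + (2/19)·3 + (7/19)·6 + (6/19)·12 = 104/19
E[X²] = (4/19)·16 + (2/19)·9 + (7/19)·36 + (6/19)·144 = 1198/19
Var(X) = 1198/19 − (104/19)² = 11946/361 ≈ 33.091

33.091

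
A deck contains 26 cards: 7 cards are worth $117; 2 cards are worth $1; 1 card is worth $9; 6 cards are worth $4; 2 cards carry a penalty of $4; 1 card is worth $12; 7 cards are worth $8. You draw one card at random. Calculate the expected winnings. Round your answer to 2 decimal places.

E[payout] = (7/26)·117 + (2/26)·1 + (1/26)·9 + (6/26)·4 + (2/26)·(-4) + (1/26)·12 + (7/26)·8 = 457/13
≈ $35.15

$35.15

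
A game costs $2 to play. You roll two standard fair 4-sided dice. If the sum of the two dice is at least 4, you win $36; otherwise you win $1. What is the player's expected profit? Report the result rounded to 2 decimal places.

E[payout] = (3/16)·1 + (13/16)·36 = 471/16
Expected profit = 471/16 − 2 = 439/16 ≈ $27.44

$27.44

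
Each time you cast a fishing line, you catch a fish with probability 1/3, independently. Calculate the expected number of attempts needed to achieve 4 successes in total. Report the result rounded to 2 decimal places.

12.00

By linearity (sum of 4 independent geometric waits), E[trials] = 4/p = 4/(1/3) = 12.
≈ 12.00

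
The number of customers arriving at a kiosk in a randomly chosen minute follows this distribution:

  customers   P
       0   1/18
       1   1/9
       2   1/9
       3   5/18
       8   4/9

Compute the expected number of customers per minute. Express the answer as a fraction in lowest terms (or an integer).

E[X] = (1/18)·0 + (1/9)·1 + (1/9)·2 + (5/18)·3 + (4/9)·8
     = 85/18

85/18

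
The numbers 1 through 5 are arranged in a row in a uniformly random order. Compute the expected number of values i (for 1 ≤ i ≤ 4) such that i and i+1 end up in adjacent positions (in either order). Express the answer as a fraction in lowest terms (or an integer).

8/5

For each i ∈ {1,…,4}, let Xᵢ = 1 if i and i+1 are adjacent. P(Xᵢ=1) = 2·(5−1)!/5! = 2/5.
By linearity, E[ΣXᵢ] = (4)·(2/5) = 8/5.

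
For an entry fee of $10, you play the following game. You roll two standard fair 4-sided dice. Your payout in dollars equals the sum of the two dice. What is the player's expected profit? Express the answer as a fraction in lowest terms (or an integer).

-$5

Distribution of the sum of the two dice: 2 w.p. 1/16, 3 w.p. 1/8, 4 w.p. 3/16, 5 w.p. 1/4, 6 w.p. 3/16, 7 w.p. 1/8, …
E[payout] = (1/16)·2 + (1/8)·3 + (3/16)·4 + (1/4)·5 + (3/16)·6 + (1/8)·7 + (1/16)·8 = 5
Expected profit = 5 − 10 = -5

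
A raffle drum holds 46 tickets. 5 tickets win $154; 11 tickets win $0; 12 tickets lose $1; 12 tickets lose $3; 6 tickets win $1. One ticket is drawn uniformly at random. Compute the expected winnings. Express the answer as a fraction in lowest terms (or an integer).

E[payout] = (5/46)·154 + (11/46)·0 + (12/46)·(-1) + (12/46)·(-3) + (6/46)·1 = 364/23

364/23 dollars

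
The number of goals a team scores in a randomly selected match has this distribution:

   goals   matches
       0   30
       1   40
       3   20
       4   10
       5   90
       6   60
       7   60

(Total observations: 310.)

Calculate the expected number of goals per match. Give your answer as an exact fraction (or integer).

Total = 310, so P(goals=0) = 30/310, etc.
E[X] = (3/31)·0 + (4/31)·1 + (2/31)·3 + (1/31)·4 + (9/31)·5 + (6/31)·6 + (6/31)·7
     = 137/31

137/31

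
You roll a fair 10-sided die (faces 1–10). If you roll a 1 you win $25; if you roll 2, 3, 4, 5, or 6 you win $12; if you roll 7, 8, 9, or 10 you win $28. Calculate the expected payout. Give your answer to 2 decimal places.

$19.70

E[payout] = (1/2)·12 + (1/10)·25 + (2/5)·28 = 197/10
≈ $19.70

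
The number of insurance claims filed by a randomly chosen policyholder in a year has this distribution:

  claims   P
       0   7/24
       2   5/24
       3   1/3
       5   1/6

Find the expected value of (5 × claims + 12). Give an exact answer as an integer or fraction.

E[5x+12] = (7/24)·12 + (5/24)·22 + (1/3)·27 + (1/6)·37
     = 93/4

93/4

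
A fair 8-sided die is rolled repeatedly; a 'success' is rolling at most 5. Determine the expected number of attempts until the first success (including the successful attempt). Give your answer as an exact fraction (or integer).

8/5

For a geometric distribution, E[trials] = 1/p = 1/(5/8) = 8/5.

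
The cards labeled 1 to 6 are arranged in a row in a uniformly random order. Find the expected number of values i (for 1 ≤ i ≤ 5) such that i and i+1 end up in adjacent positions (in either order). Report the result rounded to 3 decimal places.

1.667

For each i ∈ {1,…,5}, let Xᵢ = 1 if i and i+1 are adjacent. P(Xᵢ=1) = 2·(6−1)!/6! = 2/6.
By linearity, E[ΣXᵢ] = (5)·(2/6) = 5/3.
≈ 1.667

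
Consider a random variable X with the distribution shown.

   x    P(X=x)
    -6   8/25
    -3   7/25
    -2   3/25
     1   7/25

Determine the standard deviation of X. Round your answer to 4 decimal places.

E[X] = -68/25, E[X²] = 74/5
Var(X) = E[X²] − (E[X])² = 74/5 − 4624/625 = 4626/625
SD(X) = √(4626/625) ≈ 2.7206

2.7206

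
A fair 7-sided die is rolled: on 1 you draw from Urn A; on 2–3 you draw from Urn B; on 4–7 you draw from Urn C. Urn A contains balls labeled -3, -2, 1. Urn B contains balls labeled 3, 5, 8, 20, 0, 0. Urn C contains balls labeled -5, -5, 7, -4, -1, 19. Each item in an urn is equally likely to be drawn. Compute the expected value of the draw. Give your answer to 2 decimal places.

2.57

E[X | Urn A] = (-3 − 2 + 1)/3 = -4/3
E[X | Urn B] = (3 + 5 + 8 + 20 + 0 + 0)/6 = 6
E[X | Urn C] = (-5 − 5 + 7 − 4 − 1 + 19)/6 = 11/6
E[X] = (1/7)·(-4/3) + (2/7)·6 + (4/7)·11/6 = 18/7 ≈ 2.57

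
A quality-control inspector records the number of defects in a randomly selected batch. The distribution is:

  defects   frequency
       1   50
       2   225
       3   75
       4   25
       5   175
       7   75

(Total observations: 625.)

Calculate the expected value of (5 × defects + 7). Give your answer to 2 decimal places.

Total = 625, so P(defects=1) = 50/625, etc.
E[5x+7] = (2/25)·12 + (9/25)·17 + (3/25)·22 + (1/25)·27 + (7/25)·32 + (3/25)·42
     = 124/5 ≈ 24.80

24.80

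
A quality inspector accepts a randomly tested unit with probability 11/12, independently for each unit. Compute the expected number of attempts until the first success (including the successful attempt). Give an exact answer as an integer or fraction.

12/11

For a geometric distribution, E[trials] = 1/p = 1/(11/12) = 12/11.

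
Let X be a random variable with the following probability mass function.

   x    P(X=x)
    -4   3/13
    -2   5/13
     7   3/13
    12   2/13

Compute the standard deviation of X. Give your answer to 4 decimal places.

E[X] = 23/13, E[X²] = 503/13
Var(X) = E[X²] − (E[X])² = 503/13 − 529/169 = 6010/169
SD(X) = √(6010/169) ≈ 5.9634

5.9634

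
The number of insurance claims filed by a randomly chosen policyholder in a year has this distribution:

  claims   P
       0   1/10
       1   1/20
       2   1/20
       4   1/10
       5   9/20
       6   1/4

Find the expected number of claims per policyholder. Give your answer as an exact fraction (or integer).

43/10

E[X] = (1/10)·0 + (1/20)·1 + (1/20)·2 + (1/10)·4 + (9/20)·5 + (1/4)·6
     = 43/10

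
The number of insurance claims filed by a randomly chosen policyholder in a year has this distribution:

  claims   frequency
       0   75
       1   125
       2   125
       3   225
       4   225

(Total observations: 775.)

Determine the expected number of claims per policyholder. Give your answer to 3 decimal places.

Total = 775, so P(claims=0) = 75/775, etc.
E[X] = (3/31)·0 + (5/31)·1 + (5/31)·2 + (9/31)·3 + (9/31)·4
     = 78/31 ≈ 2.516

2.516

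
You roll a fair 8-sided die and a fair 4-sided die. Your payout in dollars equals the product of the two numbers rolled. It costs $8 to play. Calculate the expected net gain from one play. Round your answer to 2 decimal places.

Distribution of the product of the two numbers rolled: 1 w.p. 1/32, 2 w.p. 1/16, 3 w.p. 1/16, 4 w.p. 3/32, 5 w.p. 1/32, 6 w.p. 3/32, …
E[payout] = (1/32)·1 + (1/16)·2 + (1/16)·3 + (3/32)·4 + (1/32)·5 + (3/32)·6 + (1/32)·7 + (3/32)·8 + (1/32)·9 + (1/32)·10 + (3/32)·12 + (1/32)·14 + (1/32)·15 + (1/16)·16 + (1/32)·18 + (1/32)·20 + (1/32)·21 + (1/16)·24 + (1/32)·28 + (1/32)·32 = 45/4
Expected profit = 45/4 − 8 = 13/4 ≈ $3.25

$3.25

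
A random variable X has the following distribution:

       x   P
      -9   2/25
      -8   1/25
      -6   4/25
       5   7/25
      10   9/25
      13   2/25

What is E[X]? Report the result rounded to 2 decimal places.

4.04

E[X] = (2/25)·(-9) + (1/25)·(-8) + (4/25)·(-6) + (7/25)·5 + (9/25)·10 + (2/25)·13
     = 101/25 ≈ 4.04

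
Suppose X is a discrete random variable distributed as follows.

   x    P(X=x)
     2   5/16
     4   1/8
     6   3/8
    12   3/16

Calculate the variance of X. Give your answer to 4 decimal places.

E[X] = (5/16)·2 + (1/8)·4 + (3/8)·6 + (3/16)·12 = 45/8
E[X²] = (5/16)·4 + (1/8)·16 + (3/8)·36 + (3/16)·144 = 175/4
Var(X) = 175/4 − (45/8)² = 775/64 ≈ 12.1094

12.1094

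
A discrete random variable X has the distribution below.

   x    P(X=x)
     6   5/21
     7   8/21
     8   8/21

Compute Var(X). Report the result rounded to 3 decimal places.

E[X] = (5/21)·6 + (8/21)·7 + (8/21)·8 = 50/7
E[X²] = (5/21)·36 + (8/21)·49 + (8/21)·64 = 1084/21
Var(X) = 1084/21 − (50/7)² = 88/147 ≈ 0.599

0.599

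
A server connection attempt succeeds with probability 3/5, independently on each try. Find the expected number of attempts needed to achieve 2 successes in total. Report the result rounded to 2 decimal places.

3.33

By linearity (sum of 2 independent geometric waits), E[trials] = 2/p = 2/(3/5) = 10/3.
≈ 3.33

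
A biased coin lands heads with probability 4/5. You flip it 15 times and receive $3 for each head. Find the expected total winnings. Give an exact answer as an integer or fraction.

$36

E[#heads] = 15·4/5 = 12 (linearity over flips).
E[winnings] = 3·12 = 36.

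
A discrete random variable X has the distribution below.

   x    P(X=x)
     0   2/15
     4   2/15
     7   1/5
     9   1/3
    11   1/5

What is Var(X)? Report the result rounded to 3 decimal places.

12.249

E[X] = (2/15)·0 + (2/15)·4 + (1/5)·7 + (1/3)·9 + (1/5)·11 = 107/15
E[X²] = (2/15)·0 + (2/15)·16 + (1/5)·49 + (1/3)·81 + (1/5)·121 = 947/15
Var(X) = 947/15 − (107/15)² = 2756/225 ≈ 12.249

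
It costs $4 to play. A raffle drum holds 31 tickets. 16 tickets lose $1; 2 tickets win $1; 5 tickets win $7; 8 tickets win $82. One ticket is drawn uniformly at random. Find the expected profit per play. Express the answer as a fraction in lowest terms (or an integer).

E[payout] = (16/31)·(-1) + (2/31)·1 + (5/31)·7 + (8/31)·82 = 677/31
Expected profit = 677/31 − 4 = 553/31

553/31 dollars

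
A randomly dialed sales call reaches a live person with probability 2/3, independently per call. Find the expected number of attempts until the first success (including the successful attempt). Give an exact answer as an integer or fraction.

For a geometric distribution, E[trials] = 1/p = 1/(2/3) = 3/2.

3/2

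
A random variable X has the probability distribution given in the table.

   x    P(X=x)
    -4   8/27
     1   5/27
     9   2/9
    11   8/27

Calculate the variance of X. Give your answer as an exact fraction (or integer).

E[X] = (8/27)·(-4) + (5/27)·1 + (2/9)·9 + (8/27)·11 = 115/27
E[X²] = (8/27)·16 + (5/27)·1 + (2/9)·81 + (8/27)·121 = 529/9
Var(X) = 529/9 − (115/27)² = 29624/729

29624/729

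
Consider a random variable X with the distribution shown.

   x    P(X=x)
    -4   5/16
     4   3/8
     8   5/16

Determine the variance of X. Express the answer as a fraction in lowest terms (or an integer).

375/16

E[X] = (5/16)·(-4) + (3/8)·4 + (5/16)·8 = 11/4
E[X²] = (5/16)·16 + (3/8)·16 + (5/16)·64 = 31
Var(X) = 31 − (11/4)² = 375/16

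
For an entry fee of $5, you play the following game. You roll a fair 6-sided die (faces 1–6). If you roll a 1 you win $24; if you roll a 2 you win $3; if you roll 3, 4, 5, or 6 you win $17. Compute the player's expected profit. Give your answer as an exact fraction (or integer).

E[payout] = (1/6)·3 + (2/3)·17 + (1/6)·24 = 95/6
Expected profit = 95/6 − 5 = 65/6

65/6 dollars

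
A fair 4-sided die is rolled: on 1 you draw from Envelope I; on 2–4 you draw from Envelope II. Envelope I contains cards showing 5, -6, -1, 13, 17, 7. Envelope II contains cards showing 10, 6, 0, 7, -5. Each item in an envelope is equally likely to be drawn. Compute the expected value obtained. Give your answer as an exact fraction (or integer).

E[X | Envelope I] = (5 − 6 − 1 + 13 + 17 + 7)/6 = 35/6
E[X | Envelope II] = (10 + 6 + 0 + 7 − 5)/5 = 18/5
E[X] = (1/4)·35/6 + (3/4)·18/5 = 499/120

499/120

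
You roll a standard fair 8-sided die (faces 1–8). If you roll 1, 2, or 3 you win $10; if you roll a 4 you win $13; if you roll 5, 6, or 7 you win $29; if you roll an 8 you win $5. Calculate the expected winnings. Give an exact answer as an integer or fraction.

E[payout] = (1/8)·5 + (3/8)·10 + (1/8)·13 + (3/8)·29 = 135/8

135/8 dollars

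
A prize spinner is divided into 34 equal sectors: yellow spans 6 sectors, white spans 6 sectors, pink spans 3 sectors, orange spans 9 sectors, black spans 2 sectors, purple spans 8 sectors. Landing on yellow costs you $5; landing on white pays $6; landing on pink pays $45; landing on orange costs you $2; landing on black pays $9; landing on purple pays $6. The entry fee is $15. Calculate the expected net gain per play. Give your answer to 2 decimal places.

-$9.44

E[payout] = (6/34)·(-5) + (6/34)·6 + (3/34)·45 + (9/34)·(-2) + (2/34)·9 + (8/34)·6 = 189/34
Expected profit = 189/34 − 15 = -321/34 ≈ -$9.44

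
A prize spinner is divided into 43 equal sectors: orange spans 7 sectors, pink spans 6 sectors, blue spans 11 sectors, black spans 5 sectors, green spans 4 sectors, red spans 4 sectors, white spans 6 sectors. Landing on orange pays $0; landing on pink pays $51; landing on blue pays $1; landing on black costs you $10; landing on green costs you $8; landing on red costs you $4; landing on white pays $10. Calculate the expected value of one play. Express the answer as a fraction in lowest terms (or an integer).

E[payout] = (7/43)·0 + (6/43)·51 + (11/43)·1 + (5/43)·(-10) + (4/43)·(-8) + (4/43)·(-4) + (6/43)·10 = 279/43

279/43 dollars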